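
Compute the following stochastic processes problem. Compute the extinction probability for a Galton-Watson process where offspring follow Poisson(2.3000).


Since mu = 2.3000 > 1, extinction prob q < 1.
Solve s = exp(mu*(s-1)) iteratively.
q = 0.1376

0.1376


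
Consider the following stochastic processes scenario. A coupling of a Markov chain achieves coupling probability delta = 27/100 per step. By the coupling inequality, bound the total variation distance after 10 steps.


TV distance bound <= (1-delta)^n
= (1 - 0.2700)^10
= 0.7300^10
= 0.0430

0.0430


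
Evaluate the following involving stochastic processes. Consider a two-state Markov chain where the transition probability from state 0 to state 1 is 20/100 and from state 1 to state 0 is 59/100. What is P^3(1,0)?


Computing P^3 by matrix multiplication.
P = [[0.8000, 0.2000], [0.5900, 0.4100]]
After raising P to the power 3:
P^3(1,0) = 0.7399

0.7399


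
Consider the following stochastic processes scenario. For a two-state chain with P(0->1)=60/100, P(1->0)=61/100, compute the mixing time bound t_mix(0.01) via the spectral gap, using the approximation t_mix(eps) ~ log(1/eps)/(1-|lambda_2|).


lambda_2 = |1 - p01 - p10| = |1 - 0.6000 - 0.6100| = 0.2100
t_mix ~ log(1/eps)/(1 - |lambda_2|)
= log(100)/(1 - 0.2100) = 4.6052/0.7900
= 5.8293

5.8293


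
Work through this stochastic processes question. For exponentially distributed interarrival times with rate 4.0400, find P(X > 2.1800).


P(X > t) = exp(-lambda * t)
= exp(-4.0400 * 2.1800)
= exp(-8.8072) = 1.4965e-04

1.4965e-04


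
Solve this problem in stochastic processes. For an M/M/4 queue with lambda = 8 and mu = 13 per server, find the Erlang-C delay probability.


a = lambda/mu = 0.6154
rho = a/c = 0.1538
Erlang-C formula applied:
C(c,a) = 0.0038

0.0038


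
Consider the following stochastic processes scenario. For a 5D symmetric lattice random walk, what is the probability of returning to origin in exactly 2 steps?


P(return in 2 steps) = P(reverse first step) = 1/(2d)
= 1/10
= 0.1000

0.1000


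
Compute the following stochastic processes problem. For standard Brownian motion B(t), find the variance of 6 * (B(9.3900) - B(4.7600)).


Var(alpha*(B(t)-B(s))) = alpha^2 * (t-s)
= 6^2 * (9.3900 - 4.7600)
= 36 * 4.6300
= 166.6800

166.6800


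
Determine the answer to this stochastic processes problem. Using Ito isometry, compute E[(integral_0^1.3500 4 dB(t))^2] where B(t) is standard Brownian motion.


By Ito isometry: E[(int f dB)^2] = int f^2 dt
= 4^2 * 1.3500
= 16 * 1.3500 = 21.6000

21.6000


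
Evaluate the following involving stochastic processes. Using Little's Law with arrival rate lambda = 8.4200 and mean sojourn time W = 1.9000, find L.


Little's Law: L = lambda * W
= 8.4200 * 1.9000
= 15.9980

15.9980


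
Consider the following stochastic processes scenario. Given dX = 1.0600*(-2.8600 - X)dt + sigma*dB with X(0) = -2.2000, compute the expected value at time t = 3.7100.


E[X(t)] = mu + (X(0) - mu)*exp(-theta*t)
= -2.8600 + (-2.2000 - -2.8600)*exp(-1.0600*3.7100)
= -2.8600 + 0.6600 * 0.0196
= -2.8471

-2.8471


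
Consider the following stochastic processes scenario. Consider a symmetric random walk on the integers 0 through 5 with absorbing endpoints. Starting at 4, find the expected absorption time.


For symmetric RW on 0,...,N with absorbing barriers, E(i) = i*(N-i)
E(4) = 4 * 1 = 4

4


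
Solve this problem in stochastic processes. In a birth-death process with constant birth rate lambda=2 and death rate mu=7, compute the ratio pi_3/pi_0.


For birth-death process, pi_n/pi_0 = (lambda/mu)^n
= (2/7)^3
= 0.0233

0.0233


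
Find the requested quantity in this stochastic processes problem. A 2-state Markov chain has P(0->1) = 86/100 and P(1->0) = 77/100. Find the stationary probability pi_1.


Stationary distribution: pi_0 = p10/(p01+p10), pi_1 = p01/(p01+p10)
p01 = 0.8600, p10 = 0.7700
pi_1 = 0.5276

0.5276


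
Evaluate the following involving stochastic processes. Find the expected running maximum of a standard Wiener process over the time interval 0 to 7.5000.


E(max B(s)) = sqrt(2t/pi)
= sqrt(2*7.5000/pi)
= sqrt(4.7746)
= 2.1851

2.1851


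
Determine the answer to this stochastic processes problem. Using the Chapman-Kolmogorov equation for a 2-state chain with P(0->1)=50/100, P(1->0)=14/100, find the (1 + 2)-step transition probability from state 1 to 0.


P^3 = P^1 * P^2
Computing via matrix multiplication of the transition matrix.
Entry (1,0) of P^3 = 0.2085

0.2085


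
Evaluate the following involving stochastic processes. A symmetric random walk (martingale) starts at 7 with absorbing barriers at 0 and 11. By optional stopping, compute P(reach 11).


By optional stopping theorem: E(M at tau) = M(0) = 7
P(hit 11)*11 + P(hit 0)*0 = 7
P(hit 11) = (7 - 0)/(11 - 0) = 7/11 = 0.6364

0.6364


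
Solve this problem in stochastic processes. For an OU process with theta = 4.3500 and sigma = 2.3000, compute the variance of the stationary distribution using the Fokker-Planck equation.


Stationary variance = sigma^2 / (2*theta)
= 2.3000^2 / (2*4.3500)
= 5.2900 / 8.7000
= 0.6080

0.6080


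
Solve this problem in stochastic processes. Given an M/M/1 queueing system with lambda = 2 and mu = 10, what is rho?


rho = lambda/mu
= 2/10
= 0.2000

0.2000


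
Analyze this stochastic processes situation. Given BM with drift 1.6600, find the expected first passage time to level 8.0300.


Expected first passage time = a/mu
= 8.0300/1.6600
= 4.8373

4.8373


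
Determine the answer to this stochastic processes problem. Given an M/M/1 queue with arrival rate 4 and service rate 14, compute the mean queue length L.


rho = 4/14 = 0.2857
L = rho/(1-rho)
= 0.2857/0.7143
= 0.4000

0.4000


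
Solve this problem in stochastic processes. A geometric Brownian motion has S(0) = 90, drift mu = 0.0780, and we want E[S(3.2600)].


E[S(t)] = S(0) * exp(mu * t)
= 90 * exp(0.0780 * 3.2600)
= 90 * 1.2895
= 116.0580

116.0580


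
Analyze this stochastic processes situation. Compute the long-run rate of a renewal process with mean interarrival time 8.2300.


Long-run renewal rate = 1/E(X)
= 1/8.2300
= 0.1215

0.1215


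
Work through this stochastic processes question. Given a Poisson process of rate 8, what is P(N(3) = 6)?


P(N(t)=k) = (lambda*t)^k * exp(-lambda*t) / k!
lambda*t = 24
= 24^6 * exp(-24) / 6!
= 191102976 * 3.7751e-11 / 720
= 1.0020e-05

1.0020e-05


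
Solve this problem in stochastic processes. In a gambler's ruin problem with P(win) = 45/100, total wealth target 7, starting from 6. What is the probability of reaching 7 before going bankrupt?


Gambler's ruin formula:
r = q/p = 0.5500/0.4500 = 1.2222
P(win) = (1 - r^i)/(1 - r^N)
= (1 - 1.2222^6)/(1 - 1.2222^7)
= 0.7590

0.7590


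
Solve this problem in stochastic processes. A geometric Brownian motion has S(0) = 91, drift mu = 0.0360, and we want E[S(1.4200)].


E[S(t)] = S(0) * exp(mu * t)
= 91 * exp(0.0360 * 1.4200)
= 91 * 1.0524
= 95.7729

95.7729


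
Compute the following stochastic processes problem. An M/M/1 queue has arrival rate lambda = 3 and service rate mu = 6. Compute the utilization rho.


rho = lambda/mu
= 3/6
= 0.5000

0.5000


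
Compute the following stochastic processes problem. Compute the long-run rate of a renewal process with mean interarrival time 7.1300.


Long-run renewal rate = 1/E(X)
= 1/7.1300
= 0.1403

0.1403


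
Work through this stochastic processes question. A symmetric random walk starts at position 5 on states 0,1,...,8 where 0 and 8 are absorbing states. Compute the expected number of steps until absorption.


For symmetric RW on 0,...,N with absorbing barriers, E(i) = i*(N-i)
E(5) = 5 * 3 = 15

15


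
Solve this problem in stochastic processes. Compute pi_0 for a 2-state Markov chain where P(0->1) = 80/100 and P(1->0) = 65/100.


Stationary distribution: pi_0 = p10/(p01+p10), pi_1 = p01/(p01+p10)
p01 = 0.8000, p10 = 0.6500
pi_0 = 0.4483

0.4483


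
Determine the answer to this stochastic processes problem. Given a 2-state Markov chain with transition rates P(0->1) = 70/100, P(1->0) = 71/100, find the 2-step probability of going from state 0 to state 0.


Computing P^2 by matrix multiplication.
P = [[0.3000, 0.7000], [0.7100, 0.2900]]
After raising P to the power 2:
P^2(0,0) = 0.5870

0.5870


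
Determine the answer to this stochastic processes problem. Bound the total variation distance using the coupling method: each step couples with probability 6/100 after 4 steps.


TV distance bound <= (1-delta)^n
= (1 - 0.0600)^4
= 0.9400^4
= 0.7807

0.7807


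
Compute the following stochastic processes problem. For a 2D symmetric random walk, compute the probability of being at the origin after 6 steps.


P = C(6,3)^2 / 4^6
= 20^2 / 4096
= 400 / 4096
= 0.0977

0.0977


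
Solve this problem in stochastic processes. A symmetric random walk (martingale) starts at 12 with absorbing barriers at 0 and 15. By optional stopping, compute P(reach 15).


By optional stopping theorem: E(M at tau) = M(0) = 12
P(hit 15)*15 + P(hit 0)*0 = 12
P(hit 15) = (12 - 0)/(15 - 0) = 4/5 = 0.8000

0.8000


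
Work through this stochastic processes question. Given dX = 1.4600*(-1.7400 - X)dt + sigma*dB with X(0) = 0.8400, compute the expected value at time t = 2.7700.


E[X(t)] = mu + (X(0) - mu)*exp(-theta*t)
= -1.7400 + (0.8400 - -1.7400)*exp(-1.4600*2.7700)
= -1.7400 + 2.5800 * 0.0175
= -1.6948

-1.6948


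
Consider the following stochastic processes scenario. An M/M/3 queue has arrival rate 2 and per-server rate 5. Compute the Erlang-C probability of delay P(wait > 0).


a = lambda/mu = 0.4000
rho = a/c = 0.1333
Erlang-C formula applied:
C(c,a) = 0.0082

0.0082


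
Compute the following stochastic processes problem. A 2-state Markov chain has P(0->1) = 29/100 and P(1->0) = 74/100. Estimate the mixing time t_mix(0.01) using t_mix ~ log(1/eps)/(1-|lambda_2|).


lambda_2 = |1 - p01 - p10| = |1 - 0.2900 - 0.7400| = 0.0300
t_mix ~ log(1/eps)/(1 - |lambda_2|)
= log(100)/(1 - 0.0300) = 4.6052/0.9700
= 4.7476

4.7476


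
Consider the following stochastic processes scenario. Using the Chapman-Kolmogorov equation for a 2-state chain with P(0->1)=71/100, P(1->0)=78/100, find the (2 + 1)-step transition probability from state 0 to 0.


P^3 = P^2 * P^1
Computing via matrix multiplication of the transition matrix.
Entry (0,0) of P^3 = 0.4674

0.4674


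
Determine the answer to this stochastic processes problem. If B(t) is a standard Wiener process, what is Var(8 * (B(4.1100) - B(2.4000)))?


Var(alpha*(B(t)-B(s))) = alpha^2 * (t-s)
= 8^2 * (4.1100 - 2.4000)
= 64 * 1.7100
= 109.4400

109.4400


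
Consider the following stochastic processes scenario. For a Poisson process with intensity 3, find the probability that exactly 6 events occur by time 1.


P(N(t)=k) = (lambda*t)^k * exp(-lambda*t) / k!
lambda*t = 3
= 3^6 * exp(-3) / 6!
= 729 * 0.0498 / 720
= 0.0504

0.0504


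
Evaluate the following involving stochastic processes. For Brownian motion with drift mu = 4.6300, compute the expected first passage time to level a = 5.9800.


Expected first passage time = a/mu
= 5.9800/4.6300
= 1.2916

1.2916


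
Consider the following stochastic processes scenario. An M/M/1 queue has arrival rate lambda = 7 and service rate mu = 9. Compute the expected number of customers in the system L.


rho = 7/9 = 0.7778
L = rho/(1-rho)
= 0.7778/0.2222
= 3.5000

3.5000


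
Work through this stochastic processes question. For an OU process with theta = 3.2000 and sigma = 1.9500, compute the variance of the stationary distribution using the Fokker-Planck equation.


Stationary variance = sigma^2 / (2*theta)
= 1.9500^2 / (2*3.2000)
= 3.8025 / 6.4000
= 0.5941

0.5941


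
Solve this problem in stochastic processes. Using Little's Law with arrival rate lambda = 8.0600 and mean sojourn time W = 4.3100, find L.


Little's Law: L = lambda * W
= 8.0600 * 4.3100
= 34.7386

34.7386


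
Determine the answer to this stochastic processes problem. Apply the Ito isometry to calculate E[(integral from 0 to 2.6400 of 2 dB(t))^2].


By Ito isometry: E[(int f dB)^2] = int f^2 dt
= 2^2 * 2.6400
= 4 * 2.6400 = 10.5600

10.5600


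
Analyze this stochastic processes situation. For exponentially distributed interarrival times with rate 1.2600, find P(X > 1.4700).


P(X > t) = exp(-lambda * t)
= exp(-1.2600 * 1.4700)
= exp(-1.8522) = 0.1569

0.1569


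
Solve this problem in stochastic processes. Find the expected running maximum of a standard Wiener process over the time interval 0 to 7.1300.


E(max B(s)) = sqrt(2t/pi)
= sqrt(2*7.1300/pi)
= sqrt(4.5391)
= 2.1305

2.1305


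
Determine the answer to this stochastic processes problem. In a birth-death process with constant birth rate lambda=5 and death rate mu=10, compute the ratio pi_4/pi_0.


For birth-death process, pi_n/pi_0 = (lambda/mu)^n
= (5/10)^4
= 0.0625

0.0625


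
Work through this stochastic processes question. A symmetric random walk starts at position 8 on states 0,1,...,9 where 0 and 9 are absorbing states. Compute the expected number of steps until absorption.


For symmetric RW on 0,...,N with absorbing barriers, E(i) = i*(N-i)
E(8) = 8 * 1 = 8

8


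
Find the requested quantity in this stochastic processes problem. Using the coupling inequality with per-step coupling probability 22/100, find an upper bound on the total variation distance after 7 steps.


TV distance bound <= (1-delta)^n
= (1 - 0.2200)^7
= 0.7800^7
= 0.1757

0.1757


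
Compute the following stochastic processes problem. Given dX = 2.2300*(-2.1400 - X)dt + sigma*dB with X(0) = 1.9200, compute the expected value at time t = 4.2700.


E[X(t)] = mu + (X(0) - mu)*exp(-theta*t)
= -2.1400 + (1.9200 - -2.1400)*exp(-2.2300*4.2700)
= -2.1400 + 4.0600 * 7.3216e-05
= -2.1397

-2.1397


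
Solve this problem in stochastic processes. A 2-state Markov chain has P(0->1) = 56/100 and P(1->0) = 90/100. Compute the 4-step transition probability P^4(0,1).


Computing P^4 by matrix multiplication.
P = [[0.4400, 0.5600], [0.9000, 0.1000]]
After raising P to the power 4:
P^4(0,1) = 0.3664

0.3664


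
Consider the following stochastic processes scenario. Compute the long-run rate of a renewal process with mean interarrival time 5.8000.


Long-run renewal rate = 1/E(X)
= 1/5.8000
= 0.1724

0.1724


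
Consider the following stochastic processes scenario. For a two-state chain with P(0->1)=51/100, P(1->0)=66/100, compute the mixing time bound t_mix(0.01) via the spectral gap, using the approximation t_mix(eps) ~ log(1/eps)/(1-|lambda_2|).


lambda_2 = |1 - p01 - p10| = |1 - 0.5100 - 0.6600| = 0.1700
t_mix ~ log(1/eps)/(1 - |lambda_2|)
= log(100)/(1 - 0.1700) = 4.6052/0.8300
= 5.5484

5.5484


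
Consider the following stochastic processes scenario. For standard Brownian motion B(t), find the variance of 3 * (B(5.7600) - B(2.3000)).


Var(alpha*(B(t)-B(s))) = alpha^2 * (t-s)
= 3^2 * (5.7600 - 2.3000)
= 9 * 3.4600
= 31.1400

31.1400


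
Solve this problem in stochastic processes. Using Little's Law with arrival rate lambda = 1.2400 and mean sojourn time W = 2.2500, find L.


Little's Law: L = lambda * W
= 1.2400 * 2.2500
= 2.7900

2.7900


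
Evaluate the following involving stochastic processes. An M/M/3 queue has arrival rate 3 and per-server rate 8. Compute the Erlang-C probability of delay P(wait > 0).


a = lambda/mu = 0.3750
rho = a/c = 0.1250
Erlang-C formula applied:
C(c,a) = 0.0069

0.0069


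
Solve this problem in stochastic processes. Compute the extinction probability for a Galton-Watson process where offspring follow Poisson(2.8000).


Since mu = 2.8000 > 1, extinction prob q < 1.
Solve s = exp(mu*(s-1)) iteratively.
q = 0.0750

0.0750


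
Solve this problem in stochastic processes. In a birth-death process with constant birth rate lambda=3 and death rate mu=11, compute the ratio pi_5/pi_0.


For birth-death process, pi_n/pi_0 = (lambda/mu)^n
= (3/11)^5
= 0.0015

0.0015


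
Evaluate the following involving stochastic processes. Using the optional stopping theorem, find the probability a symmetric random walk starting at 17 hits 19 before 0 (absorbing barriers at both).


By optional stopping theorem: E(M at tau) = M(0) = 17
P(hit 19)*19 + P(hit 0)*0 = 17
P(hit 19) = (17 - 0)/(19 - 0) = 17/19 = 0.8947

0.8947


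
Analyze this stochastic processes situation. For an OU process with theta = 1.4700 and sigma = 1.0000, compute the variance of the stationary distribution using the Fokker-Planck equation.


Stationary variance = sigma^2 / (2*theta)
= 1.0000^2 / (2*1.4700)
= 1.0000 / 2.9400
= 0.3401

0.3401


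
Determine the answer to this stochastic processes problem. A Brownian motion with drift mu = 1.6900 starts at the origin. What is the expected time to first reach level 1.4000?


Expected first passage time = a/mu
= 1.4000/1.6900
= 0.8284

0.8284


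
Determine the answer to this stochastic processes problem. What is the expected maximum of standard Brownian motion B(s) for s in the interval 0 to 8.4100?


E(max B(s)) = sqrt(2t/pi)
= sqrt(2*8.4100/pi)
= sqrt(5.3540)
= 2.3139

2.3139


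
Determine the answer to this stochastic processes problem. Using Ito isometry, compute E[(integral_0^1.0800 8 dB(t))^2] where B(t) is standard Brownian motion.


By Ito isometry: E[(int f dB)^2] = int f^2 dt
= 8^2 * 1.0800
= 64 * 1.0800 = 69.1200

69.1200


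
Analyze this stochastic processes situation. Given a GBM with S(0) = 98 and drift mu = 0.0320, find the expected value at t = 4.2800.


E[S(t)] = S(0) * exp(mu * t)
= 98 * exp(0.0320 * 4.2800)
= 98 * 1.1468
= 112.3847

112.3847


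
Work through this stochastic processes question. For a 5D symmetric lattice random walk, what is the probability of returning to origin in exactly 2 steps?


P(return in 2 steps) = P(reverse first step) = 1/(2d)
= 1/10
= 0.1000

0.1000


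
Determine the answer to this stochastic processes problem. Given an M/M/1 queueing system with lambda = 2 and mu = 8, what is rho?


rho = lambda/mu
= 2/8
= 0.2500

0.2500


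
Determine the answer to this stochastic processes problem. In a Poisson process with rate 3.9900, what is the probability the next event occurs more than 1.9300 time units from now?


P(X > t) = exp(-lambda * t)
= exp(-3.9900 * 1.9300)
= exp(-7.7007) = 4.5251e-04

4.5251e-04


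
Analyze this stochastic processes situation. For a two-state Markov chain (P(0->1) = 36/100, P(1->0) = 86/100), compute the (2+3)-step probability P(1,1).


P^5 = P^2 * P^3
Computing via matrix multiplication of the transition matrix.
Entry (1,1) of P^5 = 0.2947

0.2947


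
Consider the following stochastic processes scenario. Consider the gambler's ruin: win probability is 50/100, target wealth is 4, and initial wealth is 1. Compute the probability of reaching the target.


p = 1/2: P(win) = i/N = 1/4
= 0.2500

0.2500


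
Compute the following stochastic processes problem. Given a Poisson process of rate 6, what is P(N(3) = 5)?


P(N(t)=k) = (lambda*t)^k * exp(-lambda*t) / k!
lambda*t = 18
= 18^5 * exp(-18) / 5!
= 1889568 * 1.5230e-08 / 120
= 2.3982e-04

2.3982e-04


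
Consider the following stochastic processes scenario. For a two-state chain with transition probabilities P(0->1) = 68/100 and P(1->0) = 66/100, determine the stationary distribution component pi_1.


Stationary distribution: pi_0 = p10/(p01+p10), pi_1 = p01/(p01+p10)
p01 = 0.6800, p10 = 0.6600
pi_1 = 0.5075

0.5075


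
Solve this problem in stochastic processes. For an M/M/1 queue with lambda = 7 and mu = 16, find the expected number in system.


rho = 7/16 = 0.4375
L = rho/(1-rho)
= 0.4375/0.5625
= 0.7778

0.7778


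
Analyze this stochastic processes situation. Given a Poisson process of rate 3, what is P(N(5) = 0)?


P(N(t)=k) = (lambda*t)^k * exp(-lambda*t) / k!
lambda*t = 15
= 15^0 * exp(-15) / 0!
= 1 * 3.0590e-07 / 1
= 3.0590e-07

3.0590e-07


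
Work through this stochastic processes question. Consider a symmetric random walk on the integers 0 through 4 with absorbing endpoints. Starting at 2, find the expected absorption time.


For symmetric RW on 0,...,N with absorbing barriers, E(i) = i*(N-i)
E(2) = 2 * 2 = 4

4


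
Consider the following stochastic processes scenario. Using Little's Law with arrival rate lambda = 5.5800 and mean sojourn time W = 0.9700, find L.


Little's Law: L = lambda * W
= 5.5800 * 0.9700
= 5.4126

5.4126


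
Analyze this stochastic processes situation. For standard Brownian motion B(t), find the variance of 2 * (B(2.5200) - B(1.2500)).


Var(alpha*(B(t)-B(s))) = alpha^2 * (t-s)
= 2^2 * (2.5200 - 1.2500)
= 4 * 1.2700
= 5.0800

5.0800


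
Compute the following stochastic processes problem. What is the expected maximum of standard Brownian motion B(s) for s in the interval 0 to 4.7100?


E(max B(s)) = sqrt(2t/pi)
= sqrt(2*4.7100/pi)
= sqrt(2.9985)
= 1.7316

1.7316


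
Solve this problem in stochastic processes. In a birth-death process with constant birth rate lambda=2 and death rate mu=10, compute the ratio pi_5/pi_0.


For birth-death process, pi_n/pi_0 = (lambda/mu)^n
= (2/10)^5
= 3.2000e-04

3.2000e-04


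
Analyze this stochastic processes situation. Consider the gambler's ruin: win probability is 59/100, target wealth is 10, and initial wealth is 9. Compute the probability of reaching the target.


Gambler's ruin formula:
r = q/p = 0.4100/0.5900 = 0.6949
P(win) = (1 - r^i)/(1 - r^N)
= (1 - 0.6949^9)/(1 - 0.6949^10)
= 0.9882

0.9882


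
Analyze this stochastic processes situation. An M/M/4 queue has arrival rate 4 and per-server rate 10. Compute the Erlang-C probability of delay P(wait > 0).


a = lambda/mu = 0.4000
rho = a/c = 0.1000
Erlang-C formula applied:
C(c,a) = 7.9444e-04

7.9444e-04


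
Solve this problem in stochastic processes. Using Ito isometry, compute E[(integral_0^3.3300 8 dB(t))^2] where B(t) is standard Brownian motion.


By Ito isometry: E[(int f dB)^2] = int f^2 dt
= 8^2 * 3.3300
= 64 * 3.3300 = 213.1200

213.1200


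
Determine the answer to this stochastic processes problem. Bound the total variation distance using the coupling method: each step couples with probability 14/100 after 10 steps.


TV distance bound <= (1-delta)^n
= (1 - 0.1400)^10
= 0.8600^10
= 0.2213

0.2213


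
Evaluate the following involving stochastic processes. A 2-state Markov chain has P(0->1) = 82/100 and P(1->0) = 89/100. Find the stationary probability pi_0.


Stationary distribution: pi_0 = p10/(p01+p10), pi_1 = p01/(p01+p10)
p01 = 0.8200, p10 = 0.8900
pi_0 = 0.5205

0.5205


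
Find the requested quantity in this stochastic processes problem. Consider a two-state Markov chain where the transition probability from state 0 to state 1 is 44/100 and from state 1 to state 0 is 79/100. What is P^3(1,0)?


Computing P^3 by matrix multiplication.
P = [[0.5600, 0.4400], [0.7900, 0.2100]]
After raising P to the power 3:
P^3(1,0) = 0.6501

0.6501


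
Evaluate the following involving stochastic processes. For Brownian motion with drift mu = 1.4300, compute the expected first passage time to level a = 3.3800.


Expected first passage time = a/mu
= 3.3800/1.4300
= 2.3636

2.3636


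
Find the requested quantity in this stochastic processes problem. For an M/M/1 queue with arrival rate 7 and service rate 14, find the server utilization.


rho = lambda/mu
= 7/14
= 0.5000

0.5000


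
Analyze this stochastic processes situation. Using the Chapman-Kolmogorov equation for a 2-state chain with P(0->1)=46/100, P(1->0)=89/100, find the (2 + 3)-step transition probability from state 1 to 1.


P^5 = P^2 * P^3
Computing via matrix multiplication of the transition matrix.
Entry (1,1) of P^5 = 0.3373

0.3373


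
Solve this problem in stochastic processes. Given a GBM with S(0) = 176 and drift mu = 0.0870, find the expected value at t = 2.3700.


E[S(t)] = S(0) * exp(mu * t)
= 176 * exp(0.0870 * 2.3700)
= 176 * 1.2290
= 216.3017

216.3017


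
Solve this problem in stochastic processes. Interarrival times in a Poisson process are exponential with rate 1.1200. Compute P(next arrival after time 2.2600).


P(X > t) = exp(-lambda * t)
= exp(-1.1200 * 2.2600)
= exp(-2.5312) = 0.0796

0.0796


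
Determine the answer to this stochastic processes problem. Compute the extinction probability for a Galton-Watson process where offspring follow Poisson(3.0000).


Since mu = 3.0000 > 1, extinction prob q < 1.
Solve s = exp(mu*(s-1)) iteratively.
q = 0.0595

0.0595


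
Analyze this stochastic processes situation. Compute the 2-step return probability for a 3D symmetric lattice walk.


P(return in 2 steps) = P(reverse first step) = 1/(2d)
= 1/6
= 0.1667

0.1667


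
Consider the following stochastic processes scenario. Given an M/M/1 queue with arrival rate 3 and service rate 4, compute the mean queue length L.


rho = 3/4 = 0.7500
L = rho/(1-rho)
= 0.7500/0.2500
= 3.0000

3.0000


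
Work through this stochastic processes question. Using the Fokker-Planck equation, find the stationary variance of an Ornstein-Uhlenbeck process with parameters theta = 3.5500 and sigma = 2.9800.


Stationary variance = sigma^2 / (2*theta)
= 2.9800^2 / (2*3.5500)
= 8.8804 / 7.1000
= 1.2508

1.2508


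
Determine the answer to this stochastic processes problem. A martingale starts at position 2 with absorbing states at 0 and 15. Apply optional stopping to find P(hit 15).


By optional stopping theorem: E(M at tau) = M(0) = 2
P(hit 15)*15 + P(hit 0)*0 = 2
P(hit 15) = (2 - 0)/(15 - 0) = 2/15 = 0.1333

0.1333


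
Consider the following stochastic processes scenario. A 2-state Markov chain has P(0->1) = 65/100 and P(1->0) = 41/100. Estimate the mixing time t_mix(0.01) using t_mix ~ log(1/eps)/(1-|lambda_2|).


lambda_2 = |1 - p01 - p10| = |1 - 0.6500 - 0.4100| = 0.0600
t_mix ~ log(1/eps)/(1 - |lambda_2|)
= log(100)/(1 - 0.0600) = 4.6052/0.9400
= 4.8991

4.8991


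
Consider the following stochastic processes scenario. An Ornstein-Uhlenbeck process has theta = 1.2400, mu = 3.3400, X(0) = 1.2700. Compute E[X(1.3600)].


E[X(t)] = mu + (X(0) - mu)*exp(-theta*t)
= 3.3400 + (1.2700 - 3.3400)*exp(-1.2400*1.3600)
= 3.3400 + -2.0700 * 0.1852
= 2.9567

2.9567


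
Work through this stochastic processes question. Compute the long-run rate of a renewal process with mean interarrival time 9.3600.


Long-run renewal rate = 1/E(X)
= 1/9.3600
= 0.1068

0.1068


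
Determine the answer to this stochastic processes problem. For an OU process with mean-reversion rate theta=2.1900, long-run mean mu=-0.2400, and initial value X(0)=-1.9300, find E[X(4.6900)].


E[X(t)] = mu + (X(0) - mu)*exp(-theta*t)
= -0.2400 + (-1.9300 - -0.2400)*exp(-2.1900*4.6900)
= -0.2400 + -1.6900 * 3.4619e-05
= -0.2401

-0.2401


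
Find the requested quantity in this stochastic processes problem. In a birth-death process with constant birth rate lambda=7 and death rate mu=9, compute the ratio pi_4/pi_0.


For birth-death process, pi_n/pi_0 = (lambda/mu)^n
= (7/9)^4
= 0.3660

0.3660


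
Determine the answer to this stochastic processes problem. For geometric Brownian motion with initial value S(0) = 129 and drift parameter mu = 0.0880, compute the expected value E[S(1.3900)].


E[S(t)] = S(0) * exp(mu * t)
= 129 * exp(0.0880 * 1.3900)
= 129 * 1.1301
= 145.7849

145.7849


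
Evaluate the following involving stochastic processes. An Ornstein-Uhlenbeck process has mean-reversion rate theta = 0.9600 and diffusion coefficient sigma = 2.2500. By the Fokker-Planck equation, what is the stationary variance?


Stationary variance = sigma^2 / (2*theta)
= 2.2500^2 / (2*0.9600)
= 5.0625 / 1.9200
= 2.6367

2.6367


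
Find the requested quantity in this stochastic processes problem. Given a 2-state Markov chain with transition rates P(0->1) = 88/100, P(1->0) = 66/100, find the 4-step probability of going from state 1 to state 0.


Computing P^4 by matrix multiplication.
P = [[0.1200, 0.8800], [0.6600, 0.3400]]
After raising P to the power 4:
P^4(1,0) = 0.3921

0.3921


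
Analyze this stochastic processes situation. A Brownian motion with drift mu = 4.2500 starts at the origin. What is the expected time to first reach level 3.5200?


Expected first passage time = a/mu
= 3.5200/4.2500
= 0.8282

0.8282


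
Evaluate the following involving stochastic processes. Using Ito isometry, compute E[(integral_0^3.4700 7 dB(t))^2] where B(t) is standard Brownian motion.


By Ito isometry: E[(int f dB)^2] = int f^2 dt
= 7^2 * 3.4700
= 49 * 3.4700 = 170.0300

170.0300


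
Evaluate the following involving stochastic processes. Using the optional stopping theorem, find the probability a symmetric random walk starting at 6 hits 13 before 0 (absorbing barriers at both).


By optional stopping theorem: E(M at tau) = M(0) = 6
P(hit 13)*13 + P(hit 0)*0 = 6
P(hit 13) = (6 - 0)/(13 - 0) = 6/13 = 0.4615

0.4615


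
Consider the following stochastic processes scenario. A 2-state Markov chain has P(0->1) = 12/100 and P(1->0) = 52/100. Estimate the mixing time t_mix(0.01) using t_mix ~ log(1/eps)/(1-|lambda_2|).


lambda_2 = |1 - p01 - p10| = |1 - 0.1200 - 0.5200| = 0.3600
t_mix ~ log(1/eps)/(1 - |lambda_2|)
= log(100)/(1 - 0.3600) = 4.6052/0.6400
= 7.1956

7.1956


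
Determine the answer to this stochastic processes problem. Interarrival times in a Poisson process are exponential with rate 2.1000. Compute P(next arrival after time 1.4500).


P(X > t) = exp(-lambda * t)
= exp(-2.1000 * 1.4500)
= exp(-3.0450) = 0.0476

0.0476


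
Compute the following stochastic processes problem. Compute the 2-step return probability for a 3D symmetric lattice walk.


P(return in 2 steps) = P(reverse first step) = 1/(2d)
= 1/6
= 0.1667

0.1667


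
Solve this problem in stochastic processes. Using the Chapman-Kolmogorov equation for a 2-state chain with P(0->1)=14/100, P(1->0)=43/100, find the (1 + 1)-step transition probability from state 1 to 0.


P^2 = P^1 * P^1
Computing via matrix multiplication of the transition matrix.
Entry (1,0) of P^2 = 0.6149

0.6149


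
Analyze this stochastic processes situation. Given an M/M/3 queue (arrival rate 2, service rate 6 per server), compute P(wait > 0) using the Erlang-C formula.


a = lambda/mu = 0.3333
rho = a/c = 0.1111
Erlang-C formula applied:
C(c,a) = 0.0050

0.0050


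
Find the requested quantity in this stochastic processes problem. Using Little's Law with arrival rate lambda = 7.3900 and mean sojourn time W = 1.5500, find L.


Little's Law: L = lambda * W
= 7.3900 * 1.5500
= 11.4545

11.4545


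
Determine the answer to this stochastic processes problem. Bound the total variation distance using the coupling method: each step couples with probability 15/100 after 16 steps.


TV distance bound <= (1-delta)^n
= (1 - 0.1500)^16
= 0.8500^16
= 0.0743

0.0743


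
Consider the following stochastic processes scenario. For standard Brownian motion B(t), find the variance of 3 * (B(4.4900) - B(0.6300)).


Var(alpha*(B(t)-B(s))) = alpha^2 * (t-s)
= 3^2 * (4.4900 - 0.6300)
= 9 * 3.8600
= 34.7400

34.7400


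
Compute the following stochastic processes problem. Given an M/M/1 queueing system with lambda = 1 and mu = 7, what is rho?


rho = lambda/mu
= 1/7
= 0.1429

0.1429


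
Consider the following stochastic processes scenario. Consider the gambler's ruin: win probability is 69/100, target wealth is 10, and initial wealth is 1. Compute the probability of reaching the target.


Gambler's ruin formula:
r = q/p = 0.3100/0.6900 = 0.4493
P(win) = (1 - r^i)/(1 - r^N)
= (1 - 0.4493^1)/(1 - 0.4493^10)
= 0.5509

0.5509


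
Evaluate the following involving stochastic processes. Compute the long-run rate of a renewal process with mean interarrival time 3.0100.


Long-run renewal rate = 1/E(X)
= 1/3.0100
= 0.3322

0.3322


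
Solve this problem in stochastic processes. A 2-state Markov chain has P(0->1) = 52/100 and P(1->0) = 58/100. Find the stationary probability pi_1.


Stationary distribution: pi_0 = p10/(p01+p10), pi_1 = p01/(p01+p10)
p01 = 0.5200, p10 = 0.5800
pi_1 = 0.4727

0.4727


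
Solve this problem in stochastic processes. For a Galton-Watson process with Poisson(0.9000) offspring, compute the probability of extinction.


Since mu = 0.9000 <= 1, extinction probability = 1.

1.0000


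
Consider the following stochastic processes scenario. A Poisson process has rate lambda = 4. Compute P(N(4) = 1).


P(N(t)=k) = (lambda*t)^k * exp(-lambda*t) / k!
lambda*t = 16
= 16^1 * exp(-16) / 1!
= 16 * 1.1254e-07 / 1
= 1.8006e-06

1.8006e-06


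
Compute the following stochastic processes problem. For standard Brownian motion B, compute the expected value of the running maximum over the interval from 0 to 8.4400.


E(max B(s)) = sqrt(2t/pi)
= sqrt(2*8.4400/pi)
= sqrt(5.3731)
= 2.3180

2.3180


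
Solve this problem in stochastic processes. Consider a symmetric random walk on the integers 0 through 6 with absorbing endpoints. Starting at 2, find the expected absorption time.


For symmetric RW on 0,...,N with absorbing barriers, E(i) = i*(N-i)
E(2) = 2 * 4 = 8

8


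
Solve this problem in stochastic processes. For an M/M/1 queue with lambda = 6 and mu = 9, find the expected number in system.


rho = 6/9 = 0.6667
L = rho/(1-rho)
= 0.6667/0.3333
= 2.0000

2.0000


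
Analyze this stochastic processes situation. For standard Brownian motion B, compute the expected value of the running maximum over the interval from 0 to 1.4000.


E(max B(s)) = sqrt(2t/pi)
= sqrt(2*1.4000/pi)
= sqrt(0.8913)
= 0.9441

0.9441


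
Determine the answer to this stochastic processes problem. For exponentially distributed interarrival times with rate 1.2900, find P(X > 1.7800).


P(X > t) = exp(-lambda * t)
= exp(-1.2900 * 1.7800)
= exp(-2.2962) = 0.1006

0.1006


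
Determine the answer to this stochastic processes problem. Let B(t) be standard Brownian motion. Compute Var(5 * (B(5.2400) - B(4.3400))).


Var(alpha*(B(t)-B(s))) = alpha^2 * (t-s)
= 5^2 * (5.2400 - 4.3400)
= 25 * 0.9000
= 22.5000

22.5000


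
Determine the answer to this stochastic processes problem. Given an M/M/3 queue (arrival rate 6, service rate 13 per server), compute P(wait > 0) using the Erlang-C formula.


a = lambda/mu = 0.4615
rho = a/c = 0.1538
Erlang-C formula applied:
C(c,a) = 0.0122

0.0122


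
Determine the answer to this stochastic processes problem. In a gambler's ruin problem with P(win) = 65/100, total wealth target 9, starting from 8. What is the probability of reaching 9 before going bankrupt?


Gambler's ruin formula:
r = q/p = 0.3500/0.6500 = 0.5385
P(win) = (1 - r^i)/(1 - r^N)
= (1 - 0.5385^8)/(1 - 0.5385^9)
= 0.9967

0.9967


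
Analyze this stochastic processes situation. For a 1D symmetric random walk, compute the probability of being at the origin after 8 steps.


P(S(8) = 0) = C(8,4) / 4^4
= 70 / 256
= 0.2734

0.2734


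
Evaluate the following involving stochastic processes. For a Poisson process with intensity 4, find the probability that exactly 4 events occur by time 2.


P(N(t)=k) = (lambda*t)^k * exp(-lambda*t) / k!
lambda*t = 8
= 8^4 * exp(-8) / 4!
= 4096 * 3.3546e-04 / 24
= 0.0573

0.0573


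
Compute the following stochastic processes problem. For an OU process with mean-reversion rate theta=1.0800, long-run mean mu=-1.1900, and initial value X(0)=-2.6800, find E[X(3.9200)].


E[X(t)] = mu + (X(0) - mu)*exp(-theta*t)
= -1.1900 + (-2.6800 - -1.1900)*exp(-1.0800*3.9200)
= -1.1900 + -1.4900 * 0.0145
= -1.2116

-1.2116


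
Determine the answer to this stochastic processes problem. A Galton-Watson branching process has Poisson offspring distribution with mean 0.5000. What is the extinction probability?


Since mu = 0.5000 <= 1, extinction probability = 1.

1.0000


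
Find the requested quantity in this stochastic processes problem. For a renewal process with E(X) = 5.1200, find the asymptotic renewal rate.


Long-run renewal rate = 1/E(X)
= 1/5.1200
= 0.1953

0.1953


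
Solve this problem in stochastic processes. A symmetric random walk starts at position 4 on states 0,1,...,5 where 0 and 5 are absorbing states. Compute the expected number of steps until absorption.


For symmetric RW on 0,...,N with absorbing barriers, E(i) = i*(N-i)
E(4) = 4 * 1 = 4

4


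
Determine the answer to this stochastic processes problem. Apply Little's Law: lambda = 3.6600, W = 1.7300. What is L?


Little's Law: L = lambda * W
= 3.6600 * 1.7300
= 6.3318

6.3318


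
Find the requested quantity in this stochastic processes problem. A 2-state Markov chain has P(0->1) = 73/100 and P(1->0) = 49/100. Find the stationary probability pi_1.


Stationary distribution: pi_0 = p10/(p01+p10), pi_1 = p01/(p01+p10)
p01 = 0.7300, p10 = 0.4900
pi_1 = 0.5984

0.5984


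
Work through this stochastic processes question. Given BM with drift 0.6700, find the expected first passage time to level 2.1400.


Expected first passage time = a/mu
= 2.1400/0.6700
= 3.1940

3.1940


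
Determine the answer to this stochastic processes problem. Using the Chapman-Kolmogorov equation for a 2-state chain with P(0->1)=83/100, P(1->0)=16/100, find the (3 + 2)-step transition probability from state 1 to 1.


P^5 = P^3 * P^2
Computing via matrix multiplication of the transition matrix.
Entry (1,1) of P^5 = 0.8384

0.8384


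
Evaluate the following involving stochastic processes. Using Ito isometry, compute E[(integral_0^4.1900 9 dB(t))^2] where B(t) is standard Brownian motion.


By Ito isometry: E[(int f dB)^2] = int f^2 dt
= 9^2 * 4.1900
= 81 * 4.1900 = 339.3900

339.3900


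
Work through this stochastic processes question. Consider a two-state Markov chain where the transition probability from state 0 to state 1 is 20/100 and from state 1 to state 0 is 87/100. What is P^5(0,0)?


Computing P^5 by matrix multiplication.
P = [[0.8000, 0.2000], [0.8700, 0.1300]]
After raising P to the power 5:
P^5(0,0) = 0.8131

0.8131


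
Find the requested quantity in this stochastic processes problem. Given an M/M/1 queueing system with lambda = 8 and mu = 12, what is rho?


rho = lambda/mu
= 8/12
= 0.6667

0.6667


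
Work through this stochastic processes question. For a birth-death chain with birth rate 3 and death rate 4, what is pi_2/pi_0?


For birth-death process, pi_n/pi_0 = (lambda/mu)^n
= (3/4)^2
= 0.5625

0.5625


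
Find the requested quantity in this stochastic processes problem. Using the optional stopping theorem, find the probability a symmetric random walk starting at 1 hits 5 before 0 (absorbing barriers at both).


By optional stopping theorem: E(M at tau) = M(0) = 1
P(hit 5)*5 + P(hit 0)*0 = 1
P(hit 5) = (1 - 0)/(5 - 0) = 1/5 = 0.2000

0.2000


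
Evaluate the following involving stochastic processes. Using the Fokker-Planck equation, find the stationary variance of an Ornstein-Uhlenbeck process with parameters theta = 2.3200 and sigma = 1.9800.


Stationary variance = sigma^2 / (2*theta)
= 1.9800^2 / (2*2.3200)
= 3.9204 / 4.6400
= 0.8449

0.8449


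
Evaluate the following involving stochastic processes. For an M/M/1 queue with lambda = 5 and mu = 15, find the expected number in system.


rho = 5/15 = 0.3333
L = rho/(1-rho)
= 0.3333/0.6667
= 0.5000

0.5000


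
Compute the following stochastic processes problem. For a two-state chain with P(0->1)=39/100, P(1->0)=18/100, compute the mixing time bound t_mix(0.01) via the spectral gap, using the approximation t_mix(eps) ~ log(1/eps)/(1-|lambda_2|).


lambda_2 = |1 - p01 - p10| = |1 - 0.3900 - 0.1800| = 0.4300
t_mix ~ log(1/eps)/(1 - |lambda_2|)
= log(100)/(1 - 0.4300) = 4.6052/0.5700
= 8.0792

8.0792
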